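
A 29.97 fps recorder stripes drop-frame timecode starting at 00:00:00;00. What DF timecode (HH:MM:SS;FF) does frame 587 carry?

Ten DF minutes hold 17982 frames, so frame 587 lies in block 0 (frames 0–17981) with 587 frames into that block.
The block's first minute is 1800 frames and the rest 1798 each; 587 frames reaches minute 0, so 0 × 18 + 0 × 2 = 0 labels have been skipped so far.
Adding those back, label number 587 + 0 = 587 at 30 labels/s is 19 s + 17 f = 0 h 0 min 19 s frame 17, i.e. 00:00:19;17.

00:00:19;17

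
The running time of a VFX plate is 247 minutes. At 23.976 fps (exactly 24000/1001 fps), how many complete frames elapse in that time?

247 min = 14820 s.
Frames = 14820 × 24000/1001 = 27360000/77 ≈ 355324.6753.
Complete frames: 355324.

355324 frames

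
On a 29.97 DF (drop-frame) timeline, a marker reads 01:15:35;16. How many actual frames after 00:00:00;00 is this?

As if non-drop at 30 labels/s: (1 × 3600 + 15 × 60 + 35) × 30 + 16 = 136066.
Minute boundaries passed: 75; those not divisible by 10: 75 − 7 = 68; dropped labels = 2 × 68 = 136.
Actual frame index = 136066 − 136 = 135930.

135930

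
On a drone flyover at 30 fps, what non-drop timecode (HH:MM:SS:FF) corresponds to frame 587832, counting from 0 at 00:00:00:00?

05:26:34:12

587832 ÷ 30 = 19594 full seconds, remainder 12 frames.
19594 s = 5 h 26 min 34 s.
Timecode: 05:26:34:12.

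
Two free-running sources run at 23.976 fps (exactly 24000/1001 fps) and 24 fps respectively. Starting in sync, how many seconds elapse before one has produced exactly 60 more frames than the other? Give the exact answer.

2502.5 seconds

The gap grows by |24 − 24000/1001| = 24/1001 frames per second.
Time for a 60-frame gap: 60 ÷ (24/1001) = 2502.5 s.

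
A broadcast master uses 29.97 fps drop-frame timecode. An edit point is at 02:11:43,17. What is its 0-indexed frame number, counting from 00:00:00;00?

Complete 10-minute blocks: 13, each 17982 frames → 233766.
Remaining 1 whole minute in the current block: 1800 + 0 × 1798 = 1800 frames.
Within the current minute: 43 × 30 + 17 − 2 = 1305 (labels ;00/;01 skipped at this minute). Total = 233766 + 1800 + 1305 = 236871.

236871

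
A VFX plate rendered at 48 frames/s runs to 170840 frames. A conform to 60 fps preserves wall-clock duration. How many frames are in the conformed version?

Target frames = source frames × (target rate / source rate) = 170840 × (60)/(48) = 170840 × 5/4 = 213550.

213550 frames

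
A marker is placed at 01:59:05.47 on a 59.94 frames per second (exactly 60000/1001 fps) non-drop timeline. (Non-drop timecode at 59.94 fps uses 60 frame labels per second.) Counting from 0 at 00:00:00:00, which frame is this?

Total seconds to the label: (1 × 3600 + 59 × 60 + 5) = 7145.
Frame index = 7145 × 60 + 47 = 428747.

428747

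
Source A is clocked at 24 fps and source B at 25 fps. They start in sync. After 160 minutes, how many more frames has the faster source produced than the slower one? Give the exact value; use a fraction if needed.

160 min = 9600 s.
A emits 24 × 9600 = 230400 frames; B emits 25 × 9600 = 240000.
Difference = 9600 frames; B is ahead of A.

9600 frames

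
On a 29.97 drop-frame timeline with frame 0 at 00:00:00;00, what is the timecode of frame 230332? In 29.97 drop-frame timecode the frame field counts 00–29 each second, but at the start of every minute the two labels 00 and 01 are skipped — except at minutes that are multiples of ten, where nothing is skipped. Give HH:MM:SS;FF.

Ten DF minutes hold 17982 frames, so frame 230332 lies in block 12 (frames 215784–233765) with 14548 frames into that block.
The block's first minute is 1800 frames and the rest 1798 each; 14548 frames reaches minute 8, so 12 × 18 + 8 × 2 = 232 labels have been skipped so far.
Adding those back, label number 230332 + 232 = 230564 at 30 labels/s is 7685 s + 14 f = 2 h 8 min 5 s frame 14, i.e. 02:08:05;14.

02:08:05;14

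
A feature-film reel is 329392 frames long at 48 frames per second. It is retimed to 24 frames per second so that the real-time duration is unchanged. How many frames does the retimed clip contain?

Target frames = source frames × (target rate / source rate) = 329392 × (24)/(48) = 329392 × 1/2 = 164696.

164696 frames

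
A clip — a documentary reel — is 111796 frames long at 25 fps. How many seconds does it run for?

4471.84 seconds

Running time = 111796 / (25) = 4471.84 s.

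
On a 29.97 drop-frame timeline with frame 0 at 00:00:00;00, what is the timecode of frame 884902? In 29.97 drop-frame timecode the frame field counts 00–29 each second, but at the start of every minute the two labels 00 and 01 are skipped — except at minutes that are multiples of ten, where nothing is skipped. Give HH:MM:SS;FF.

08:12:06;08

Ten DF minutes hold 17982 frames, so frame 884902 lies in block 49 (frames 881118–899099) with 3784 frames into that block.
The block's first minute is 1800 frames and the rest 1798 each; 3784 frames reaches minute 2, so 49 × 18 + 2 × 2 = 886 labels have been skipped so far.
Adding those back, label number 884902 + 886 = 885788 at 30 labels/s is 29526 s + 8 f = 8 h 12 min 6 s frame 8, i.e. 08:12:06;08.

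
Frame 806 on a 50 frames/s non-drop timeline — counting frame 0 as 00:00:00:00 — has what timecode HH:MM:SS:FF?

00:00:16:06

806 ÷ 50 = 16 full seconds, remainder 6 frames.
16 s = 0 h 0 min 16 s.
Timecode: 00:00:16:06.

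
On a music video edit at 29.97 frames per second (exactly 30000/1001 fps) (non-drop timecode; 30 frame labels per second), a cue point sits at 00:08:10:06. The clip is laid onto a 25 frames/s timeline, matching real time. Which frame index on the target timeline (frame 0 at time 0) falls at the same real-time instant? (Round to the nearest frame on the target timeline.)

Source frame index: (0×3600 + 8×60 + 10) × 30 + 6 = 14706.
Real time: 14706 / (30000/1001) = 2453451/5000 s.
Target frame: (2453451/5000) × (25) = 2453451/200 ≈ 12267.255 → 12267.

frame 12267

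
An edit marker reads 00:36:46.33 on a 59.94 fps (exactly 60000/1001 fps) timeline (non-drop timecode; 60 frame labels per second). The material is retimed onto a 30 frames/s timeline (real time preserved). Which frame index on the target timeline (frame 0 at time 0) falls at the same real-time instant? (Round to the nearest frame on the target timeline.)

Source frame index: (0×3600 + 36×60 + 46) × 60 + 33 = 132393.
Real time: 132393 / (60000/1001) = 44175131/20000 s.
Target frame: (44175131/20000) × (30) = 132525393/2000 ≈ 66262.697 → 66263.

frame 66263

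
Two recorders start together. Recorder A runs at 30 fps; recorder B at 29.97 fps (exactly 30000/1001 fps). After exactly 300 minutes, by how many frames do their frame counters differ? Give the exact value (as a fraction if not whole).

540000/1001 frames

300 min = 18000 s.
A emits 30 × 18000 = 540000 frames; B emits 30000/1001 × 18000 = 540000000/1001.
Difference = 540000/1001 frames (≈ 539.4605); B is behind A.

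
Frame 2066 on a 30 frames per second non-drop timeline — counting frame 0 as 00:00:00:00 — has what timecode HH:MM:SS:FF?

00:01:08:26

2066 ÷ 30 = 68 full seconds, remainder 26 frames.
68 s = 0 h 1 min 8 s.
Timecode: 00:01:08:26.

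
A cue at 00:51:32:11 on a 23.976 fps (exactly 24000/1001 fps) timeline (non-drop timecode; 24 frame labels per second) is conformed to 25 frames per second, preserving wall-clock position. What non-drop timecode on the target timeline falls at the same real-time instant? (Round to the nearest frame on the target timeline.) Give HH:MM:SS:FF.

Source frame index: (0×3600 + 51×60 + 32) × 24 + 11 = 74219.
Real time: 74219 / (24000/1001) = 74293219/24000 s.
Target frame: (74293219/24000) × (25) = 74293219/960 ≈ 77388.770 → 77389.
At 25 labels/s: frame 77389 → 00:51:35:14.

00:51:35:14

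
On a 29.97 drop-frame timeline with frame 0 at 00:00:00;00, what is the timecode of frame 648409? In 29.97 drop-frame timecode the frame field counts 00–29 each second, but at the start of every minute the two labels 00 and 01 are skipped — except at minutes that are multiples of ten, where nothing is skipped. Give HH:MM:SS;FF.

Each 10-minute DF block holds 10 × 60 × 30 − 9 × 2 = 17982 frames. 648409 ÷ 17982 → 36 full blocks, remainder 1057.
Within the partial block the first minute is 1800 frames and each further minute 1798, so 0 further minute boundaries passed. Total skipped labels = 18 × 36 + 2 × 0 = 648.
Non-drop label index = 648409 + 648 = 649057; at 30 labels/s that is 06:00:35:07, i.e. DF 06:00:35;07.

06:00:35;07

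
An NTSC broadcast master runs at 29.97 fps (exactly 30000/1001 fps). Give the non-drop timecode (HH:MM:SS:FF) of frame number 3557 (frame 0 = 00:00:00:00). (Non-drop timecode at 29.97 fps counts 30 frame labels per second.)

3557 ÷ 30 = 118 full seconds, remainder 17 frames.
118 s = 0 h 1 min 58 s.
Timecode: 00:01:58:17.

00:01:58:17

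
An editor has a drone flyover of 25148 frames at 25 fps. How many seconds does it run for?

1005.92 seconds

Running time = 25148 / (25) = 1005.92 s.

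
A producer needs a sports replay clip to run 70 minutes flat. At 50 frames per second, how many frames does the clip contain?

70 min = 4200 s.
Frames = 4200 × 50 = 210000.

210000 frames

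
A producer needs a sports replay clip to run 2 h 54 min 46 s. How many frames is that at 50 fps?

524300 frames

2 h 54 min 46 s = 10486 s.
Frames = 10486 × 50 = 524300.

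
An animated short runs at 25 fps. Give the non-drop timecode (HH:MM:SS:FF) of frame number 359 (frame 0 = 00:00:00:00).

359 ÷ 25 = 14 full seconds, remainder 9 frames.
14 s = 0 h 0 min 14 s.
Timecode: 00:00:14:09.

00:00:14:09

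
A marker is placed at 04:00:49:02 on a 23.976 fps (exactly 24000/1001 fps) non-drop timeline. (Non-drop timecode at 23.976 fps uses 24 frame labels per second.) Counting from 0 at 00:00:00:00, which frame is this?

346778

Total seconds to the label: (4 × 3600 + 0 × 60 + 49) = 14449.
Frame index = 14449 × 24 + 2 = 346778.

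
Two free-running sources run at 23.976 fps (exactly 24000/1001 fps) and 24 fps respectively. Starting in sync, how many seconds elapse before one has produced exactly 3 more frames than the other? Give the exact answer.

The gap grows by |24 − 24000/1001| = 24/1001 frames per second.
Time for a 3-frame gap: 3 ÷ (24/1001) = 125.125 s.

125.125 seconds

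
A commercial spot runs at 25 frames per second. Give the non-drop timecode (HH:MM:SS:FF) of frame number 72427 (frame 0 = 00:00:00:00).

00:48:17:02

72427 ÷ 25 = 2897 full seconds, remainder 2 frames.
2897 s = 0 h 48 min 17 s.
Timecode: 00:48:17:02.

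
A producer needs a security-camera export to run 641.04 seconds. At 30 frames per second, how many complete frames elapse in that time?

Frames = 641.04 × 30 = 96156/5 ≈ 19231.2000.
Complete frames: 19231.

19231 frames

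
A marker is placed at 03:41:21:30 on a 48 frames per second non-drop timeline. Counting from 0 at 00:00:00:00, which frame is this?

Total seconds to the label: (3 × 3600 + 41 × 60 + 21) = 13281.
Frame index = 13281 × 48 + 30 = 637518.

637518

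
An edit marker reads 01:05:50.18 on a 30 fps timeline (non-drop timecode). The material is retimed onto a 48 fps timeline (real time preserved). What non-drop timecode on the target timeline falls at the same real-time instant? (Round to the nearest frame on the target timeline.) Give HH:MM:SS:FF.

01:05:50:29

Source frame index: (1×3600 + 5×60 + 50) × 30 + 18 = 118518.
Real time: 118518 / (30) = 19753/5 s.
Target frame: (19753/5) × (48) = 948144/5 ≈ 189628.800 → 189629.
At 48 labels/s: frame 189629 → 01:05:50:29.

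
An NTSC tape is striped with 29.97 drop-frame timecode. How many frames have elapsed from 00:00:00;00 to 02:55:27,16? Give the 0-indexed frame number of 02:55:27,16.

Complete 10-minute blocks: 17, each 17982 frames → 305694.
Remaining 5 whole minutes in the current block: 1800 + 4 × 1798 = 8992 frames.
Within the current minute: 27 × 30 + 16 − 2 = 824 (labels ;00/;01 skipped at this minute). Total = 305694 + 8992 + 824 = 315510.

315510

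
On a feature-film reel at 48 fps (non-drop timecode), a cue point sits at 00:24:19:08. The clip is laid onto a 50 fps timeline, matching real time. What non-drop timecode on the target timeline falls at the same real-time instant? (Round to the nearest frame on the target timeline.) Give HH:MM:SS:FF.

Source frame index: (0×3600 + 24×60 + 19) × 48 + 8 = 70040.
Real time: 70040 / (48) = 8755/6 s.
Target frame: (8755/6) × (50) = 218875/3 ≈ 72958.333 → 72958.
At 50 labels/s: frame 72958 → 00:24:19:08.

00:24:19:08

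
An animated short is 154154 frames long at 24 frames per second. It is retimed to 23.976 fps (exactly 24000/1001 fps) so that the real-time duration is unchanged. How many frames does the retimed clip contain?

Target frames = source frames × (target rate / source rate) = 154154 × (24000/1001)/(24) = 154154 × 1000/1001 = 154000.

154000 frames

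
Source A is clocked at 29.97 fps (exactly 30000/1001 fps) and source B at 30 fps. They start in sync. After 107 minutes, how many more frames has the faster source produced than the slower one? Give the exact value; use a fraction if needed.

192600/1001 frames

107 min = 6420 s.
A emits 30000/1001 × 6420 = 192600000/1001 frames; B emits 30 × 6420 = 192600.
Difference = 192600/1001 frames (≈ 192.4076); B is ahead of A.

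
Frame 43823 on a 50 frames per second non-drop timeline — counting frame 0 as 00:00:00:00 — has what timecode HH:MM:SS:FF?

00:14:36:23

43823 ÷ 50 = 876 full seconds, remainder 23 frames.
876 s = 0 h 14 min 36 s.
Timecode: 00:14:36:23.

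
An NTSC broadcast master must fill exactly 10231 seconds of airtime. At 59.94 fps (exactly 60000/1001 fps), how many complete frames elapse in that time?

613246 frames

Frames = 10231 × 60000/1001 = 47220000/77 ≈ 613246.7532.
Complete frames: 613246.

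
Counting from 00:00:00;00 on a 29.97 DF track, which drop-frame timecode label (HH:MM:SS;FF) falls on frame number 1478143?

13:42:00;23

Each 10-minute DF block holds 10 × 60 × 30 − 9 × 2 = 17982 frames. 1478143 ÷ 17982 → 82 full blocks, remainder 3619.
Within the partial block the first minute is 1800 frames and each further minute 1798, so 2 further minute boundaries passed. Total skipped labels = 18 × 82 + 2 × 2 = 1480.
Non-drop label index = 1478143 + 1480 = 1479623; at 30 labels/s that is 13:42:00:23, i.e. DF 13:42:00;23.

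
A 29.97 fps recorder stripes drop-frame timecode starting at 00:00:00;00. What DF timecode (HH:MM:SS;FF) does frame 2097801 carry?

19:26:36;21

Ten DF minutes hold 17982 frames, so frame 2097801 lies in block 116 (frames 2085912–2103893) with 11889 frames into that block.
The block's first minute is 1800 frames and the rest 1798 each; 11889 frames reaches minute 6, so 116 × 18 + 6 × 2 = 2100 labels have been skipped so far.
Adding those back, label number 2097801 + 2100 = 2099901 at 30 labels/s is 69996 s + 21 f = 19 h 26 min 36 s frame 21, i.e. 19:26:36;21.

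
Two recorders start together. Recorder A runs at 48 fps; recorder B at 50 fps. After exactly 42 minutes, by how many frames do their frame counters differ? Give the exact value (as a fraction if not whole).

42 min = 2520 s.
A emits 48 × 2520 = 120960 frames; B emits 50 × 2520 = 126000.
Difference = 5040 frames; B is ahead of A.

5040 frames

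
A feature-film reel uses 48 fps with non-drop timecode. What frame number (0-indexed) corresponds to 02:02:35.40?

frame 353080

Total seconds to the label: (2 × 3600 + 2 × 60 + 35) = 7355.
Frame index = 7355 × 48 + 40 = 353080.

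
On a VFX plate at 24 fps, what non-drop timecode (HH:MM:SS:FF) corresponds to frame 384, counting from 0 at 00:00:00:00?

00:00:16:00

384 ÷ 24 = 16 full seconds, remainder 0 frames.
16 s = 0 h 0 min 16 s.
Timecode: 00:00:16:00.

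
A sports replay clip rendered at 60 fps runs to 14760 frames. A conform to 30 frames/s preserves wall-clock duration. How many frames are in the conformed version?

7380 frames

Target frames = source frames × (target rate / source rate) = 14760 × (30)/(60) = 14760 × 1/2 = 7380.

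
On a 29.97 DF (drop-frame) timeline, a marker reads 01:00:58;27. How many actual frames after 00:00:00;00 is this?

Complete 10-minute blocks: 6, each 17982 frames → 107892.
Remaining 0 whole minutes in the current block: 0 frames.
Within the current minute: 58 × 30 + 27 = 1767. Total = 107892 + 0 + 1767 = 109659.

109659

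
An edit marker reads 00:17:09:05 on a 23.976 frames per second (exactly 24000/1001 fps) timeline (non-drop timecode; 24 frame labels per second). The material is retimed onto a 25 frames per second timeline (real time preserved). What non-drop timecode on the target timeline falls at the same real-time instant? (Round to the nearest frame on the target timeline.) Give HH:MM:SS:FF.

00:17:10:06

Source frame index: (0×3600 + 17×60 + 9) × 24 + 5 = 24701.
Real time: 24701 / (24000/1001) = 24725701/24000 s.
Target frame: (24725701/24000) × (25) = 24725701/960 ≈ 25755.939 → 25756.
At 25 labels/s: frame 25756 → 00:17:10:06.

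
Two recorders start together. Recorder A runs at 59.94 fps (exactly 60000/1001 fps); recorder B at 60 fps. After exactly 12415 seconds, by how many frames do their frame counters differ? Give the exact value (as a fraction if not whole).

57300/77 frames

A emits 60000/1001 × 12415 = 57300000/77 frames; B emits 60 × 12415 = 744900.
Difference = 57300/77 frames (≈ 744.1558); B is ahead of A.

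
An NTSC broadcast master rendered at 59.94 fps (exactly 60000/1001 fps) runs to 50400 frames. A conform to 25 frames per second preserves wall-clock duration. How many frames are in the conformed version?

21021 frames

Target frames = source frames × (target rate / source rate) = 50400 × (25)/(60000/1001) = 50400 × 1001/2400 = 21021.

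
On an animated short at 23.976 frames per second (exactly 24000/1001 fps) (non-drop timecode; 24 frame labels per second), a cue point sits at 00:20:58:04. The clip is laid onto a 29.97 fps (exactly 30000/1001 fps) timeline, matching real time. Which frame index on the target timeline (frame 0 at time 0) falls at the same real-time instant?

Source frame index: (0×3600 + 20×60 + 58) × 24 + 4 = 30196.
Real time: 30196 / (24000/1001) = 7556549/6000 s.
Target frame: (7556549/6000) × (30000/1001) = 37745.

frame 37745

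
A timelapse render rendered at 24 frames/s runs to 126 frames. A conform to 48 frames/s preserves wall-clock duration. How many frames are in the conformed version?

Target frames = source frames × (target rate / source rate) = 126 × (48)/(24) = 126 × 2 = 252.

252 frames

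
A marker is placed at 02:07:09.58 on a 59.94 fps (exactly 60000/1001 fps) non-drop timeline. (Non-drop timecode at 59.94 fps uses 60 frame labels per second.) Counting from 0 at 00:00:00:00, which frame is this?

457798

Total seconds to the label: (2 × 3600 + 7 × 60 + 9) = 7629.
Frame index = 7629 × 60 + 58 = 457798.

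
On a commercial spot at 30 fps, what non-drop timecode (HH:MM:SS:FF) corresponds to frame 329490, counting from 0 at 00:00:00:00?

329490 ÷ 30 = 10983 full seconds, remainder 0 frames.
10983 s = 3 h 3 min 3 s.
Timecode: 03:03:03:00.

03:03:03:00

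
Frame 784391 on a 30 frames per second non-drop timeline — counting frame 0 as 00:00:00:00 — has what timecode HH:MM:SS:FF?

07:15:46:11

784391 ÷ 30 = 26146 full seconds, remainder 11 frames.
26146 s = 7 h 15 min 46 s.
Timecode: 07:15:46:11.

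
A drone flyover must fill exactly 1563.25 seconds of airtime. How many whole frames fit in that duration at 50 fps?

78162 frames

Frames = 1563.25 × 50 = 156325/2 ≈ 78162.5000.
Complete frames: 78162.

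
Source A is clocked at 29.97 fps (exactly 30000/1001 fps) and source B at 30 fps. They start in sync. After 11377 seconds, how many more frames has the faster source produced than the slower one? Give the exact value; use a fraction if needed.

341310/1001 frames

A emits 30000/1001 × 11377 = 341310000/1001 frames; B emits 30 × 11377 = 341310.
Difference = 341310/1001 frames (≈ 340.9690); B is ahead of A.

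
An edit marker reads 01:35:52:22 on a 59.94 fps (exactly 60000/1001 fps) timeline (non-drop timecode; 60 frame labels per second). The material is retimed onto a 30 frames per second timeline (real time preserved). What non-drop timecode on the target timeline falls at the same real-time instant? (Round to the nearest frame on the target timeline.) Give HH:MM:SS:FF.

01:35:58:04

Source frame index: (1×3600 + 35×60 + 52) × 60 + 22 = 345142.
Real time: 345142 / (60000/1001) = 172743571/30000 s.
Target frame: (172743571/30000) × (30) = 172743571/1000 ≈ 172743.571 → 172744.
At 30 labels/s: frame 172744 → 01:35:58:04.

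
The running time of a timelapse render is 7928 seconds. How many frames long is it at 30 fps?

Frames = 7928 × 30 = 237840.

237840 frames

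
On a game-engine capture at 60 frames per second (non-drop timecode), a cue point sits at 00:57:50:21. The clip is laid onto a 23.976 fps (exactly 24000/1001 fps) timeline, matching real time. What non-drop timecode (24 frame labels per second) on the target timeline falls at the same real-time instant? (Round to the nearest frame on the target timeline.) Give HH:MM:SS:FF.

Source frame index: (0×3600 + 57×60 + 50) × 60 + 21 = 208221.
Real time: 208221 / (60) = 69407/20 s.
Target frame: (69407/20) × (24000/1001) = 6406800/77 ≈ 83205.195 → 83205.
At 24 labels/s: frame 83205 → 00:57:46:21.

00:57:46:21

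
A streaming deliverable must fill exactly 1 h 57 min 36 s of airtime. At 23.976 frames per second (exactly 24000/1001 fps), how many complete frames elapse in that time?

169174 frames

1 h 57 min 36 s = 7056 s.
Frames = 7056 × 24000/1001 = 24192000/143 ≈ 169174.8252.
Complete frames: 169174.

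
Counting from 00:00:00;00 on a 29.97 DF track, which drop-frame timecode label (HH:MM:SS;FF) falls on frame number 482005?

04:28:02;29

Ten DF minutes hold 17982 frames, so frame 482005 lies in block 26 (frames 467532–485513) with 14473 frames into that block.
The block's first minute is 1800 frames and the rest 1798 each; 14473 frames reaches minute 8, so 26 × 18 + 8 × 2 = 484 labels have been skipped so far.
Adding those back, label number 482005 + 484 = 482489 at 30 labels/s is 16082 s + 29 f = 4 h 28 min 2 s frame 29, i.e. 04:28:02;29.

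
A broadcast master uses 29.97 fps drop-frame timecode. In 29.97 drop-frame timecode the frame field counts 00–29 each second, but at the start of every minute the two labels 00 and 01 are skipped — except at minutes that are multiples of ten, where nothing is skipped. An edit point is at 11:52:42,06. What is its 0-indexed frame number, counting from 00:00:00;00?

As if non-drop at 30 labels/s: (11 × 3600 + 52 × 60 + 42) × 30 + 6 = 1282866.
Minute boundaries passed: 712; those not divisible by 10: 712 − 71 = 641; dropped labels = 2 × 641 = 1282.
Actual frame index = 1282866 − 1282 = 1281584.

1281584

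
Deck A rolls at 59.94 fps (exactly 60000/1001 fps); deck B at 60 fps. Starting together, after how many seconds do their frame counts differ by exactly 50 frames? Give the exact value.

The gap grows by |60 − 60000/1001| = 60/1001 frames per second.
Time for a 50-frame gap: 50 ÷ (60/1001) = 5005/6 s.

5005/6 seconds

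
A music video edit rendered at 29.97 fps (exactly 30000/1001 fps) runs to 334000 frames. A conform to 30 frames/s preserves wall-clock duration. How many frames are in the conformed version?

334334 frames

Target frames = source frames × (target rate / source rate) = 334000 × (30)/(30000/1001) = 334000 × 1001/1000 = 334334.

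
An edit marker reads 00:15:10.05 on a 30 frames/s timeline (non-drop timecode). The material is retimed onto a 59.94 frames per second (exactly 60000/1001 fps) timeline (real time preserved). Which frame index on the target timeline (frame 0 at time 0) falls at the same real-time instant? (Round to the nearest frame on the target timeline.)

Source frame index: (0×3600 + 15×60 + 10) × 30 + 5 = 27305.
Real time: 27305 / (30) = 5461/6 s.
Target frame: (5461/6) × (60000/1001) = 54610000/1001 ≈ 54555.445 → 54555.

frame 54555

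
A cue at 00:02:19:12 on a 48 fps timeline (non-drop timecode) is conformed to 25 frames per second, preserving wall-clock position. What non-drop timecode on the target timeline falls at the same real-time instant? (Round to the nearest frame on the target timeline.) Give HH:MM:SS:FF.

Source frame index: (0×3600 + 2×60 + 19) × 48 + 12 = 6684.
Real time: 6684 / (48) = 557/4 s.
Target frame: (557/4) × (25) = 13925/4 ≈ 3481.250 → 3481.
At 25 labels/s: frame 3481 → 00:02:19:06.

00:02:19:06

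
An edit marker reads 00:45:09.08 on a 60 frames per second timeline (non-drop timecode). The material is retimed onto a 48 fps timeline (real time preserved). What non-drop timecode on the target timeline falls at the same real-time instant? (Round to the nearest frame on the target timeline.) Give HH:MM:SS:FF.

00:45:09:06

Source frame index: (0×3600 + 45×60 + 9) × 60 + 8 = 162548.
Real time: 162548 / (60) = 40637/15 s.
Target frame: (40637/15) × (48) = 650192/5 ≈ 130038.400 → 130038.
At 48 labels/s: frame 130038 → 00:45:09:06.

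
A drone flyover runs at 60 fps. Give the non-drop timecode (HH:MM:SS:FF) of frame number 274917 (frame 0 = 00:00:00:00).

274917 ÷ 60 = 4581 full seconds, remainder 57 frames.
4581 s = 1 h 16 min 21 s.
Timecode: 01:16:21:57.

01:16:21:57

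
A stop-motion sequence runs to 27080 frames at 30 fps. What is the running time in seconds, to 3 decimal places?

Running time = 27080 × 1/30 = 2708/3 s ≈ 902.667 s.

902.667 seconds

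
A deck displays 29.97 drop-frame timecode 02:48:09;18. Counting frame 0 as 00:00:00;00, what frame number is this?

302384

Complete 10-minute blocks: 16, each 17982 frames → 287712.
Remaining 8 whole minutes in the current block: 1800 + 7 × 1798 = 14386 frames.
Within the current minute: 9 × 30 + 18 − 2 = 286 (labels ;00/;01 skipped at this minute). Total = 287712 + 14386 + 286 = 302384.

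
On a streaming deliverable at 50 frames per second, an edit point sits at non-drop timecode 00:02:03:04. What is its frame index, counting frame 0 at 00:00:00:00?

Total seconds to the label: (0 × 3600 + 2 × 60 + 3) = 123.
Frame index = 123 × 50 + 4 = 6154.

6154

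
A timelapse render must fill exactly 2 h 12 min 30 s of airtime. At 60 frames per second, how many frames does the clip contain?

477000 frames

2 h 12 min 30 s = 7950 s.
Frames = 7950 × 60 = 477000.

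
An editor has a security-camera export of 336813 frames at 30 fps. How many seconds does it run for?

Running time = 336813 / (30) = 11227.1 s.

11227.1 seconds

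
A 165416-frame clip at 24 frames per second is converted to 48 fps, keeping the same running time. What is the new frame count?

Target frames = source frames × (target rate / source rate) = 165416 × (48)/(24) = 165416 × 2 = 330832.

330832 frames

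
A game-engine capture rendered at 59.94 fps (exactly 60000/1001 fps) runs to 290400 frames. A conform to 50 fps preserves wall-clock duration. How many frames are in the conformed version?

Target frames = source frames × (target rate / source rate) = 290400 × (50)/(60000/1001) = 290400 × 1001/1200 = 242242.

242242 frames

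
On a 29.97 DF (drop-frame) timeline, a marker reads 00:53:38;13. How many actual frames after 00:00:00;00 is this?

Complete 10-minute blocks: 5, each 17982 frames → 89910.
Remaining 3 whole minutes in the current block: 1800 + 2 × 1798 = 5396 frames.
Within the current minute: 38 × 30 + 13 − 2 = 1151 (labels ;00/;01 skipped at this minute). Total = 89910 + 5396 + 1151 = 96457.

96457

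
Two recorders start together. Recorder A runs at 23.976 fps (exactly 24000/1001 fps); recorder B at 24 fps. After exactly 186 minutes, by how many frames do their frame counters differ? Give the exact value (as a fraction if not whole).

186 min = 11160 s.
A emits 24000/1001 × 11160 = 267840000/1001 frames; B emits 24 × 11160 = 267840.
Difference = 267840/1001 frames (≈ 267.5724); B is ahead of A.

267840/1001 frames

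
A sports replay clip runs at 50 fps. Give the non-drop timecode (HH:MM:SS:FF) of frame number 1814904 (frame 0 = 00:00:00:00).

10:04:58:04

1814904 ÷ 50 = 36298 full seconds, remainder 4 frames.
36298 s = 10 h 4 min 58 s.
Timecode: 10:04:58:04.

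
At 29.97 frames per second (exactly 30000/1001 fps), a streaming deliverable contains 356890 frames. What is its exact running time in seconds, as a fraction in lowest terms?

Running time = 356890 ÷ (30000/1001) = 356890 × 1001/30000 = 35724689/3000 s.

35724689/3000 seconds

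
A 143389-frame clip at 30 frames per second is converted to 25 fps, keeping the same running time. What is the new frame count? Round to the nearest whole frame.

Frames at target rate = 143389 × (25) / (30) = 716945/6 ≈ 119490.833.
Nearest whole frame: 119491.

119491 frames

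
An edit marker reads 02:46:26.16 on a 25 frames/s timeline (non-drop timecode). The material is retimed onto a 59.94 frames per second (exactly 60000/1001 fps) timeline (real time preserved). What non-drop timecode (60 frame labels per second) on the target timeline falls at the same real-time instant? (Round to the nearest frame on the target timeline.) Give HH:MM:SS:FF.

Source frame index: (2×3600 + 46×60 + 26) × 25 + 16 = 249666.
Real time: 249666 / (25) = 249666/25 s.
Target frame: (249666/25) × (60000/1001) = 599198400/1001 ≈ 598599.800 → 598600.
At 60 labels/s: frame 598600 → 02:46:16:40.

02:46:16:40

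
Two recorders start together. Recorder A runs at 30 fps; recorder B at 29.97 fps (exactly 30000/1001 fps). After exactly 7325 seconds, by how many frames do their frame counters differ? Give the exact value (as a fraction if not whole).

A emits 30 × 7325 = 219750 frames; B emits 30000/1001 × 7325 = 219750000/1001.
Difference = 219750/1001 frames (≈ 219.5305); B is behind A.

219750/1001 frames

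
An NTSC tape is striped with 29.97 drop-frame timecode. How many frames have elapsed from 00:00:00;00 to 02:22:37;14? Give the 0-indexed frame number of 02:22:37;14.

256468

As if non-drop at 30 labels/s: (2 × 3600 + 22 × 60 + 37) × 30 + 14 = 256724.
Minute boundaries passed: 142; those not divisible by 10: 142 − 14 = 128; dropped labels = 2 × 128 = 256.
Actual frame index = 256724 − 256 = 256468.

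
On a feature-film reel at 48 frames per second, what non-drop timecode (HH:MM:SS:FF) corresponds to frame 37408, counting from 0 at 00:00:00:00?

37408 ÷ 48 = 779 full seconds, remainder 16 frames.
779 s = 0 h 12 min 59 s.
Timecode: 00:12:59:16.

00:12:59:16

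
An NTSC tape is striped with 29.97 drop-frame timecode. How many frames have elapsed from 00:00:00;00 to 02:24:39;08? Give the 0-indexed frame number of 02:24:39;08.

As if non-drop at 30 labels/s: (2 × 3600 + 24 × 60 + 39) × 30 + 8 = 260378.
Minute boundaries passed: 144; those not divisible by 10: 144 − 14 = 130; dropped labels = 2 × 130 = 260.
Actual frame index = 260378 − 260 = 260118.

260118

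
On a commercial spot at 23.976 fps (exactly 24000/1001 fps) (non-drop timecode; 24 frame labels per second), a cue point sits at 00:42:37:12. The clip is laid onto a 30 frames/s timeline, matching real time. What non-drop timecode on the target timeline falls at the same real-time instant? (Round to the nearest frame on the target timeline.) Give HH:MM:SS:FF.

Source frame index: (0×3600 + 42×60 + 37) × 24 + 12 = 61380.
Real time: 61380 / (24000/1001) = 1024023/400 s.
Target frame: (1024023/400) × (30) = 3072069/40 ≈ 76801.725 → 76802.
At 30 labels/s: frame 76802 → 00:42:40:02.

00:42:40:02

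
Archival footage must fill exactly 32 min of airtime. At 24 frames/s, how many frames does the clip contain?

32 min = 1920 s.
Frames = 1920 × 24 = 46080.

46080 frames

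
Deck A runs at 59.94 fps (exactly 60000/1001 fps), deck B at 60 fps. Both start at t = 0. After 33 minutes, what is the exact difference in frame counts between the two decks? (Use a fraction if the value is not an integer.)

10800/91 frames

33 min = 1980 s.
A emits 60000/1001 × 1980 = 10800000/91 frames; B emits 60 × 1980 = 118800.
Difference = 10800/91 frames (≈ 118.6813); B is ahead of A.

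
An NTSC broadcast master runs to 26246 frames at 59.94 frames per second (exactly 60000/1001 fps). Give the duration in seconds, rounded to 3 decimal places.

437.871 seconds

Running time = 26246 × 1001/60000 = 13136123/30000 s ≈ 437.871 s.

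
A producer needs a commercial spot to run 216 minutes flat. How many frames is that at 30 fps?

216 min = 12960 s.
Frames = 12960 × 30 = 388800.

388800 frames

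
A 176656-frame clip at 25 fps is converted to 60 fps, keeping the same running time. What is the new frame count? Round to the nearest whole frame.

423974 frames

Frames at target rate = 176656 × (60) / (25) = 2119872/5 ≈ 423974.400.
Nearest whole frame: 423974.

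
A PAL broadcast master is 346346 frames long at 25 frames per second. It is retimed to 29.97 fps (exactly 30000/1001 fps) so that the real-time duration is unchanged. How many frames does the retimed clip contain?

Target frames = source frames × (target rate / source rate) = 346346 × (30000/1001)/(25) = 346346 × 1200/1001 = 415200.

415200 frames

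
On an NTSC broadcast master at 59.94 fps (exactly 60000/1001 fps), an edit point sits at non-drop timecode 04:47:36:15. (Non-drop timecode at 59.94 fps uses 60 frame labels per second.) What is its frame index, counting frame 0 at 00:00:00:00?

Total seconds to the label: (4 × 3600 + 47 × 60 + 36) = 17256.
Frame index = 17256 × 60 + 15 = 1035375.

1035375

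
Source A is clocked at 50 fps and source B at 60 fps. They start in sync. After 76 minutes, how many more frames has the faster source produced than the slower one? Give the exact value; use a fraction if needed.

45600 frames

76 min = 4560 s.
A emits 50 × 4560 = 228000 frames; B emits 60 × 4560 = 273600.
Difference = 45600 frames; B is ahead of A.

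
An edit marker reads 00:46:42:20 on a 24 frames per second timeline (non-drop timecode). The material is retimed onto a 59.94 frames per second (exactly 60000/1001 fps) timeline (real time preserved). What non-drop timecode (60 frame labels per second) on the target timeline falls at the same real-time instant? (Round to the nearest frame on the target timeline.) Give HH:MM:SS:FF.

00:46:40:02

Source frame index: (0×3600 + 46×60 + 42) × 24 + 20 = 67268.
Real time: 67268 / (24) = 16817/6 s.
Target frame: (16817/6) × (60000/1001) = 168170000/1001 ≈ 168001.998 → 168002.
At 60 labels/s: frame 168002 → 00:46:40:02.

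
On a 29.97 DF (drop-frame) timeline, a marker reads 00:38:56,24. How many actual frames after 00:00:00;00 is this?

70034

As if non-drop at 30 labels/s: (0 × 3600 + 38 × 60 + 56) × 30 + 24 = 70104.
Minute boundaries passed: 38; those not divisible by 10: 38 − 3 = 35; dropped labels = 2 × 35 = 70.
Actual frame index = 70104 − 70 = 70034.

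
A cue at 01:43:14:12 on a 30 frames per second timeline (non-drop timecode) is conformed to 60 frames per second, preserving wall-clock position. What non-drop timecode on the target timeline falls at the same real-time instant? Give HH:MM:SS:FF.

01:43:14:24

Source frame index: (1×3600 + 43×60 + 14) × 30 + 12 = 185832.
Real time: 185832 / (30) = 30972/5 s.
Target frame: (30972/5) × (60) = 371664.
At 60 labels/s: frame 371664 → 01:43:14:24.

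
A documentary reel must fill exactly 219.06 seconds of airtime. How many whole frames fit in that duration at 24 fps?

5257 frames

Frames = 219.06 × 24 = 131436/25 ≈ 5257.4400.
Complete frames: 5257.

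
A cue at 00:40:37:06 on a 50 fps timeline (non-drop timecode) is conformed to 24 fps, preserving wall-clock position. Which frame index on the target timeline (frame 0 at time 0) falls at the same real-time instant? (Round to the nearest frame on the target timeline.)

frame 58491

Source frame index: (0×3600 + 40×60 + 37) × 50 + 6 = 121856.
Real time: 121856 / (50) = 60928/25 s.
Target frame: (60928/25) × (24) = 1462272/25 ≈ 58490.880 → 58491.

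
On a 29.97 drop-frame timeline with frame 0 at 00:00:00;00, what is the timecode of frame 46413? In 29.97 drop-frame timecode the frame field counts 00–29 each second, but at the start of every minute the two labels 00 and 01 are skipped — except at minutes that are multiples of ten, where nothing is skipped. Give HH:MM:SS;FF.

00:25:48;19

Ten DF minutes hold 17982 frames, so frame 46413 lies in block 2 (frames 35964–53945) with 10449 frames into that block.
The block's first minute is 1800 frames and the rest 1798 each; 10449 frames reaches minute 5, so 2 × 18 + 5 × 2 = 46 labels have been skipped so far.
Adding those back, label number 46413 + 46 = 46459 at 30 labels/s is 1548 s + 19 f = 0 h 25 min 48 s frame 19, i.e. 00:25:48;19.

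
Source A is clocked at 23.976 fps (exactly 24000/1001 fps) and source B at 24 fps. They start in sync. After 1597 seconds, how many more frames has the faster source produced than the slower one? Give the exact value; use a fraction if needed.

38328/1001 frames

A emits 24000/1001 × 1597 = 38328000/1001 frames; B emits 24 × 1597 = 38328.
Difference = 38328/1001 frames (≈ 38.2897); B is ahead of A.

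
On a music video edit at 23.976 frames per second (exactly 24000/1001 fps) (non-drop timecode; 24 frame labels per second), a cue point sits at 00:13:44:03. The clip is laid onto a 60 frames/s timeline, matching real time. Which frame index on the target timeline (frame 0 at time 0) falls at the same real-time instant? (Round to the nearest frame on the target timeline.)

Source frame index: (0×3600 + 13×60 + 44) × 24 + 3 = 19779.
Real time: 19779 / (24000/1001) = 6599593/8000 s.
Target frame: (6599593/8000) × (60) = 19798779/400 ≈ 49496.948 → 49497.

frame 49497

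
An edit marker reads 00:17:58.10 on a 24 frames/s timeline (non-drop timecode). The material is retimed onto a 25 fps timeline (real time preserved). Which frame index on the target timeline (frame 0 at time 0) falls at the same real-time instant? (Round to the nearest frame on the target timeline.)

frame 26960

Source frame index: (0×3600 + 17×60 + 58) × 24 + 10 = 25882.
Real time: 25882 / (24) = 12941/12 s.
Target frame: (12941/12) × (25) = 323525/12 ≈ 26960.417 → 26960.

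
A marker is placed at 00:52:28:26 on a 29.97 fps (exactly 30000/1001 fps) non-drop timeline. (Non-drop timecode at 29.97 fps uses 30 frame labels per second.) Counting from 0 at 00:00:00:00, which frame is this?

Total seconds to the label: (0 × 3600 + 52 × 60 + 28) = 3148.
Frame index = 3148 × 30 + 26 = 94466.

94466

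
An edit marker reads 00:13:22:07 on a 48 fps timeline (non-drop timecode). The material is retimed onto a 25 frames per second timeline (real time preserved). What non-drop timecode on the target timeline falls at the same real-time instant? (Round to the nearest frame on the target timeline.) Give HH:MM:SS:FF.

00:13:22:04

Source frame index: (0×3600 + 13×60 + 22) × 48 + 7 = 38503.
Real time: 38503 / (48) = 38503/48 s.
Target frame: (38503/48) × (25) = 962575/48 ≈ 20053.646 → 20054.
At 25 labels/s: frame 20054 → 00:13:22:04.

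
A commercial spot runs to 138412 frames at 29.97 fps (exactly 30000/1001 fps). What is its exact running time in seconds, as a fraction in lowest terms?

34637603/7500 seconds

Running time = 138412 ÷ (30000/1001) = 138412 × 1001/30000 = 34637603/7500 s.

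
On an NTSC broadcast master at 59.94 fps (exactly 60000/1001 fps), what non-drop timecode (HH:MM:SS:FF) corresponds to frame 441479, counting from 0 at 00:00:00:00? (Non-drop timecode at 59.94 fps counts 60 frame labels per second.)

02:02:37:59

441479 ÷ 60 = 7357 full seconds, remainder 59 frames.
7357 s = 2 h 2 min 37 s.
Timecode: 02:02:37:59.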